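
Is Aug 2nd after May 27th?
Yes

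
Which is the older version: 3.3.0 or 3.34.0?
3.3.0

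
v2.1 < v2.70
True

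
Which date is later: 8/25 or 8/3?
8/25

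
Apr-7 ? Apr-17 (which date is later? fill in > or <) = <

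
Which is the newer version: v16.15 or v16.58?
v16.58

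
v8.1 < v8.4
True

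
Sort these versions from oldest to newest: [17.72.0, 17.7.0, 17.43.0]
[17.7.0, 17.43.0, 17.72.0]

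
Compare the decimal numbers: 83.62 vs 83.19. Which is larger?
83.62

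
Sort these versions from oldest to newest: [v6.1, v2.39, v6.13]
[v2.39, v6.1, v6.13]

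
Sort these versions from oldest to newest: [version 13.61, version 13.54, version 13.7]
[version 13.7, version 13.54, version 13.61]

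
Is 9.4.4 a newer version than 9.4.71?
No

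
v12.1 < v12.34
True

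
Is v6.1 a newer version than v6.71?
No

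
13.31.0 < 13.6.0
False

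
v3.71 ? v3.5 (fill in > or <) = >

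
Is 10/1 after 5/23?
Yes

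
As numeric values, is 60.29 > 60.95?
False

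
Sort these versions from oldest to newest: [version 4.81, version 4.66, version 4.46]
[version 4.46, version 4.66, version 4.81]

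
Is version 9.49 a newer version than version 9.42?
Yes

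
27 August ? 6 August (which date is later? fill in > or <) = >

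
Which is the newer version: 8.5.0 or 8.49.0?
8.49.0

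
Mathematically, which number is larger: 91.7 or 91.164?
91.7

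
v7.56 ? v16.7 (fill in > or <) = <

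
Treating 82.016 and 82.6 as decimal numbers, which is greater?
82.6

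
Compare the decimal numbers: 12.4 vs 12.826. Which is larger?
12.826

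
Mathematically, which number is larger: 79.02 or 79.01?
79.02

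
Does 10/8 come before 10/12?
Yes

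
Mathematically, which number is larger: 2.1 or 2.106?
2.106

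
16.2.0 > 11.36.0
True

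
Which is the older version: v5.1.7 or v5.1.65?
v5.1.7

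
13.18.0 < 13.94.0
True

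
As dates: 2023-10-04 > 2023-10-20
False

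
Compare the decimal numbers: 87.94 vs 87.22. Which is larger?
87.94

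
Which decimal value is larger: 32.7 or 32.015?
32.7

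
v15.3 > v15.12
False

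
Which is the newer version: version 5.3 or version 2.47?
version 5.3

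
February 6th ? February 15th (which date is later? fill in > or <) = <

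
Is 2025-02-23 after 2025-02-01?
Yes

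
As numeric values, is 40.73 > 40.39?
True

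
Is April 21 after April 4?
Yes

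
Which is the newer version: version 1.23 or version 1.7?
version 1.23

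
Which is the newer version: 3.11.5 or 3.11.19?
3.11.19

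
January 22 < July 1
True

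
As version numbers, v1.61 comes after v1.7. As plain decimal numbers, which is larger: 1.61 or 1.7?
1.7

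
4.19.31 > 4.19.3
True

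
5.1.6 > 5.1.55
False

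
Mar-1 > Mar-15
False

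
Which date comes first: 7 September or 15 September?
7 September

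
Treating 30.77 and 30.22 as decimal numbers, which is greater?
30.77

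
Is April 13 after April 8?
Yes. Day 13 comes after day 8 in April — this is a date comparison, not a decimal one (the decimal 4.13 would be smaller than 4.8).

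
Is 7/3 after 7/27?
No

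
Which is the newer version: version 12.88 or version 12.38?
version 12.88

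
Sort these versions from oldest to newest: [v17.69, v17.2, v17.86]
[v17.2, v17.69, v17.86]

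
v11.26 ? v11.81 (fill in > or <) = <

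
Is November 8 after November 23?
No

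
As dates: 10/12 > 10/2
True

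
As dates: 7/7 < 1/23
False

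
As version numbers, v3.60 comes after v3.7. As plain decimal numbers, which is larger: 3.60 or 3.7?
3.7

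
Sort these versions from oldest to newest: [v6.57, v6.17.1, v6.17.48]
[v6.17.1, v6.17.48, v6.57]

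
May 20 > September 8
False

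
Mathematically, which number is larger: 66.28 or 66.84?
66.84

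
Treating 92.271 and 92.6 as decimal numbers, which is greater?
92.6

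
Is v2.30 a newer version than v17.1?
No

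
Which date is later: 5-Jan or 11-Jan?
11-Jan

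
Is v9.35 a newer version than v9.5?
Yes. Version numbers are compared segment by segment as integers, not as decimals: minor version 35 > 5, so v9.35 > v9.5 (even though the decimal 9.35 < 9.5).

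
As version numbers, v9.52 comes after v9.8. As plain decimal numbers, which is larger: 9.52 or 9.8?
9.8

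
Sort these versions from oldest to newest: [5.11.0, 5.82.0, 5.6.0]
[5.6.0, 5.11.0, 5.82.0]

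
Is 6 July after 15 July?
No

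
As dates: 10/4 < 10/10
True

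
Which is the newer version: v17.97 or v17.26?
v17.97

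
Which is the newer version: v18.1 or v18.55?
v18.55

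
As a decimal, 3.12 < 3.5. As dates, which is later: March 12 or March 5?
March 12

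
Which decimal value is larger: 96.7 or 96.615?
96.7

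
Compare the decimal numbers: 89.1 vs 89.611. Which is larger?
89.611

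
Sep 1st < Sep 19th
True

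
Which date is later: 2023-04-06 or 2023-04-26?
2023-04-26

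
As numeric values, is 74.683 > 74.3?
True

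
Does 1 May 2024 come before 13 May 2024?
Yes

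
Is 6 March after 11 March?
No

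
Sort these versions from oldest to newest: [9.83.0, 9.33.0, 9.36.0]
[9.33.0, 9.36.0, 9.83.0]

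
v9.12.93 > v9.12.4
True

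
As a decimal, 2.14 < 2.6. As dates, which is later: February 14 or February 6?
February 14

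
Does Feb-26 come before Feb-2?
No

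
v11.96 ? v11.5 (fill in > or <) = >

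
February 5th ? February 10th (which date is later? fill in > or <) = <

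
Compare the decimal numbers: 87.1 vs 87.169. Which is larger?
87.169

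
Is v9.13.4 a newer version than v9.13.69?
No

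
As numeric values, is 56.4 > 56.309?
True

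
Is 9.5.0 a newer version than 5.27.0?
Yes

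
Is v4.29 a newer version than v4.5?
Yes. Version numbers are compared segment by segment as integers, not as decimals: minor version 29 > 5, so v4.29 > v4.5 (even though the decimal 4.29 < 4.5).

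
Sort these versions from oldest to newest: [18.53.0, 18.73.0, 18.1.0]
[18.1.0, 18.53.0, 18.73.0]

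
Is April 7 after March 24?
Yes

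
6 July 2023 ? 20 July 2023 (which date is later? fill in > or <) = <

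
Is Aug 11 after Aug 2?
Yes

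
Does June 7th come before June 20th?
Yes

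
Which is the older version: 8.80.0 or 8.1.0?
8.1.0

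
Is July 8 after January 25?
Yes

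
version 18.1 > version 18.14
False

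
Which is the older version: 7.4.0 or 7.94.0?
7.4.0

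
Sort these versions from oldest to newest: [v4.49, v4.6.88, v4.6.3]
[v4.6.3, v4.6.88, v4.49]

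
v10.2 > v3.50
True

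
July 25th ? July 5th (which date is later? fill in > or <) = >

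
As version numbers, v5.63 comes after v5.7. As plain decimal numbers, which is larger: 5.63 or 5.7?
5.7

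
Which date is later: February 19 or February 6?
February 19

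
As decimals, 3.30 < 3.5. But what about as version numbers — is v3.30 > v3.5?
True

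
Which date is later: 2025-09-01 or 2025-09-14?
2025-09-14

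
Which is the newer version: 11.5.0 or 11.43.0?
11.43.0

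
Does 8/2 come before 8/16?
Yes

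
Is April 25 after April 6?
Yes. Day 25 comes after day 6 in April — this is a date comparison, not a decimal one (the decimal 4.25 would be smaller than 4.6).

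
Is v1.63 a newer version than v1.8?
Yes. Version numbers are compared segment by segment as integers, not as decimals: minor version 63 > 8, so v1.63 > v1.8 (even though the decimal 1.63 < 1.8).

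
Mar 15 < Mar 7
False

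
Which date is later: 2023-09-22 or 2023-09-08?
2023-09-22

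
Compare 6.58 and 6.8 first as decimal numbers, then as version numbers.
As decimals: 6.58 < 6.8. As versions: v6.58 > v6.8 (minor version 58 > 8).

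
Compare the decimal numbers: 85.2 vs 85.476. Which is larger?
85.476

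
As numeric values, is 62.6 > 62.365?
True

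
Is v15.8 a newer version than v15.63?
No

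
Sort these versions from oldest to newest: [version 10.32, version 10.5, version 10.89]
[version 10.5, version 10.32, version 10.89]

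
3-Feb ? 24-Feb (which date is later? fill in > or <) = <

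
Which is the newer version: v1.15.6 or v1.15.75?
v1.15.75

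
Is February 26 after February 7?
Yes. Day 26 comes after day 7 in February — this is a date comparison, not a decimal one (the decimal 2.26 would be smaller than 2.7).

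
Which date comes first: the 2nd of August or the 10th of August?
the 2nd of August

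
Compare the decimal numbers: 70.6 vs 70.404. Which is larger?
70.6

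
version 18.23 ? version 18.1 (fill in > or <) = >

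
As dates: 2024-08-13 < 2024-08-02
False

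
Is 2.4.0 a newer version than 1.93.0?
Yes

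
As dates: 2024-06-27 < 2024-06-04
False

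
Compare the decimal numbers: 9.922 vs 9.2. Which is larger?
9.922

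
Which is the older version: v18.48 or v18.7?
v18.7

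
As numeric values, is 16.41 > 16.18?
True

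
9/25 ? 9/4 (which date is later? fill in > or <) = >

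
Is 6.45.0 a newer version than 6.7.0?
Yes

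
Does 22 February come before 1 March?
Yes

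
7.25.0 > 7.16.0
True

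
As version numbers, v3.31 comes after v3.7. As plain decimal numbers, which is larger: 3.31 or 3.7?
3.7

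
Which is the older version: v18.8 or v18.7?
v18.7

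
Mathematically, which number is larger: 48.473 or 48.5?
48.5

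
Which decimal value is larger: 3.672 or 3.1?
3.672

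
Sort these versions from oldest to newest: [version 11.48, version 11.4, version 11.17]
[version 11.4, version 11.17, version 11.48]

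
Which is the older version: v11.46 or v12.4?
v11.46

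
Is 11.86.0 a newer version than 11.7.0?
Yes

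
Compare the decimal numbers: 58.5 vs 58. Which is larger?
58.5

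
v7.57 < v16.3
True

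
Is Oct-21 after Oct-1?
Yes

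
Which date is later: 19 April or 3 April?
19 April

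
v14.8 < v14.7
False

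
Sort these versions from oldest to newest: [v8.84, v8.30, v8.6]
[v8.6, v8.30, v8.84]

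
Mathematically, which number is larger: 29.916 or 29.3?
29.916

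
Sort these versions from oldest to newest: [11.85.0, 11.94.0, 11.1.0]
[11.1.0, 11.85.0, 11.94.0]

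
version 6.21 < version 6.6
False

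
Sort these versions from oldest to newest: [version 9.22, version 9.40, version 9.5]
[version 9.5, version 9.22, version 9.40]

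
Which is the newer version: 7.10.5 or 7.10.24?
7.10.24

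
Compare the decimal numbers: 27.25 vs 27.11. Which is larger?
27.25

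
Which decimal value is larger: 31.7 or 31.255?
31.7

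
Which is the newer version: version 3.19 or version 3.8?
version 3.19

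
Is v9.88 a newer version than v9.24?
Yes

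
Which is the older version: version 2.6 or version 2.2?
version 2.2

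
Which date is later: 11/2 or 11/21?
11/21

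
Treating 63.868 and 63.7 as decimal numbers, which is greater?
63.868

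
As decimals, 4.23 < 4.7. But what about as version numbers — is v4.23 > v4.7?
True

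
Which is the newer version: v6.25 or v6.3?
v6.25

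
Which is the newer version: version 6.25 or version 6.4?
version 6.25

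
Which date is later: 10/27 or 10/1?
10/27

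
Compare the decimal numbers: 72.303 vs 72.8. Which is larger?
72.8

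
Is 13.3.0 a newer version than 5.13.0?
Yes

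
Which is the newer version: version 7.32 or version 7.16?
version 7.32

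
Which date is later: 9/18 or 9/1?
9/18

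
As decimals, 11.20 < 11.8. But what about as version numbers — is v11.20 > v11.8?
True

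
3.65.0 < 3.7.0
False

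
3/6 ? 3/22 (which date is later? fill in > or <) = <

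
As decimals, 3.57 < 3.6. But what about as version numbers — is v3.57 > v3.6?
True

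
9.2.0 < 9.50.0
True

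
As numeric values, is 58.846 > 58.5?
True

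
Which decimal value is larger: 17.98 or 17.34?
17.98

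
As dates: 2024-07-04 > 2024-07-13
False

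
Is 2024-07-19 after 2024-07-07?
Yes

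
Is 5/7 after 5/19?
No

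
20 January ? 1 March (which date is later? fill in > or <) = <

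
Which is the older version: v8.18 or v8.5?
v8.5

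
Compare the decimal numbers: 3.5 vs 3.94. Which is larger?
3.94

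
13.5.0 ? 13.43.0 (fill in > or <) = <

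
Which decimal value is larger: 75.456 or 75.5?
75.5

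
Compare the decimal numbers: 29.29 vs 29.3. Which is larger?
29.3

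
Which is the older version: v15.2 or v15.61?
v15.2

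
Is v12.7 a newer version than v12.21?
No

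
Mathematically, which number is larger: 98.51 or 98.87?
98.87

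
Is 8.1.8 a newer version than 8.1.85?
No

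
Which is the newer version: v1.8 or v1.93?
v1.93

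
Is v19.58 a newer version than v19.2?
Yes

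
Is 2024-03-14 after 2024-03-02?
Yes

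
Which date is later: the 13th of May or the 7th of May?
the 13th of May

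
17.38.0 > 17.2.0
True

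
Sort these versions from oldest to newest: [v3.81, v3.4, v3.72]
[v3.4, v3.72, v3.81]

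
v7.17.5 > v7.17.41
False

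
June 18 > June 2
True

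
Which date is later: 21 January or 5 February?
5 February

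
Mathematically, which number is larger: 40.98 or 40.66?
40.98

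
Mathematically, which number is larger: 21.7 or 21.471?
21.7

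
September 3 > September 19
False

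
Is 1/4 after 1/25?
No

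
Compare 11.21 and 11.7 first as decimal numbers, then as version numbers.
As decimals: 11.21 < 11.7. As versions: v11.21 > v11.7 (minor version 21 > 7).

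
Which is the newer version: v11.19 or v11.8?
v11.19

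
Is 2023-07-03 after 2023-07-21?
No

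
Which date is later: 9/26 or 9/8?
9/26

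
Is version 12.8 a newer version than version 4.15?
Yes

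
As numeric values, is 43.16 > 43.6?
False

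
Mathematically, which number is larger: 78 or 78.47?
78.47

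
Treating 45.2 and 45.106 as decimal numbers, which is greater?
45.2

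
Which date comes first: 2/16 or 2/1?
2/1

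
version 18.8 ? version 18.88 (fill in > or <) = <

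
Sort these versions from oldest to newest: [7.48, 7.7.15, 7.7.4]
[7.7.4, 7.7.15, 7.48]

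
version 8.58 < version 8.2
False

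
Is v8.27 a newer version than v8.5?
Yes. Version numbers are compared segment by segment as integers, not as decimals: minor version 27 > 5, so v8.27 > v8.5 (even though the decimal 8.27 < 8.5).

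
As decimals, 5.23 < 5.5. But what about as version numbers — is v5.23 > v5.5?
True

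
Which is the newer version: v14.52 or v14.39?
v14.52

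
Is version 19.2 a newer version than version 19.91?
No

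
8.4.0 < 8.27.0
True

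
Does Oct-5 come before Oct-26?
Yes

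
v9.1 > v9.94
False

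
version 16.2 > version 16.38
False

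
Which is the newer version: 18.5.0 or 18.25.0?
18.25.0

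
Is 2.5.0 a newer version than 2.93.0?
No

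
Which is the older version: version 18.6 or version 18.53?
version 18.6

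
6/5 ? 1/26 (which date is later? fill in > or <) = >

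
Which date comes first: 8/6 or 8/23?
8/6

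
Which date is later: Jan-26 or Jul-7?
Jul-7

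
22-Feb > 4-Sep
False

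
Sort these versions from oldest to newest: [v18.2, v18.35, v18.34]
[v18.2, v18.34, v18.35]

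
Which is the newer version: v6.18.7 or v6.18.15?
v6.18.15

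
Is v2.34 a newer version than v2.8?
Yes. Version numbers are compared segment by segment as integers, not as decimals: minor version 34 > 8, so v2.34 > v2.8 (even though the decimal 2.34 < 2.8).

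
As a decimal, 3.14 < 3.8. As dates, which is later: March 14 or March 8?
March 14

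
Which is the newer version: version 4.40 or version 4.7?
version 4.40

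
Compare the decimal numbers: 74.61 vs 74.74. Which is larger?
74.74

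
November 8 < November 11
True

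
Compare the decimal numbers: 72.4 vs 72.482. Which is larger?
72.482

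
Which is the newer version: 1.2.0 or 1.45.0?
1.45.0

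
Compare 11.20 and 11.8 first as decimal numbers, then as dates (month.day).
As decimals: 11.20 < 11.8. As dates: 11/20 is later than 11/8 (day 20 > day 8).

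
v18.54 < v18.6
False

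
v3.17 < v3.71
True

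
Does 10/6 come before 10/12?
Yes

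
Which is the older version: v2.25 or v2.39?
v2.25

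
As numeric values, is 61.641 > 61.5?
True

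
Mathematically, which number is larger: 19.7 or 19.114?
19.7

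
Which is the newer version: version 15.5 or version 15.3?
version 15.5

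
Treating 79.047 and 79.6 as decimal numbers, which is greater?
79.6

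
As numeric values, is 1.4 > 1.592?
False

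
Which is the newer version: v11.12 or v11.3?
v11.12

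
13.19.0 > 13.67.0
False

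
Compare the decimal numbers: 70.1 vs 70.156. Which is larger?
70.156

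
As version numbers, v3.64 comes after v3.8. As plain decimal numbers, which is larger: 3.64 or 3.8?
3.8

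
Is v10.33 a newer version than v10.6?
Yes. Version numbers are compared segment by segment as integers, not as decimals: minor version 33 > 6, so v10.33 > v10.6 (even though the decimal 10.33 < 10.6).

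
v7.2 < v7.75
True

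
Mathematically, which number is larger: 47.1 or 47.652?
47.652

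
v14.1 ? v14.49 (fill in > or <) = <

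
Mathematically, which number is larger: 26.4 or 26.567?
26.567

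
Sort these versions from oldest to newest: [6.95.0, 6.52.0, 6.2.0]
[6.2.0, 6.52.0, 6.95.0]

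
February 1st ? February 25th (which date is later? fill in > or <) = <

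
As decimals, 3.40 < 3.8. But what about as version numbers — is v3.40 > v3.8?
True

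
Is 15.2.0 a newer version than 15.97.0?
No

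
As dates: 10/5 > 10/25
False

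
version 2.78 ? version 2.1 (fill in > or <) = >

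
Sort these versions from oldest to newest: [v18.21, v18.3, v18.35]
[v18.3, v18.21, v18.35]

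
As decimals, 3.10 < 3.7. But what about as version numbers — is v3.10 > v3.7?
True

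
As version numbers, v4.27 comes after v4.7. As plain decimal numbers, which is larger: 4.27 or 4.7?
4.7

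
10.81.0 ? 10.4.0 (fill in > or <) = >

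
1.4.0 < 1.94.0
True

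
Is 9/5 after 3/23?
Yes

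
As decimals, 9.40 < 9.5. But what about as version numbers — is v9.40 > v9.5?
True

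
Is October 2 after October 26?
No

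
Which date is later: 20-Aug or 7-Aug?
20-Aug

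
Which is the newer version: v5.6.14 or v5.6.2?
v5.6.14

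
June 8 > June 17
False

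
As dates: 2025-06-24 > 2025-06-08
True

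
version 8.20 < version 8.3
False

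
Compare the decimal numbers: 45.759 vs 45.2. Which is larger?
45.759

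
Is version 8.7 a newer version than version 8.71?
No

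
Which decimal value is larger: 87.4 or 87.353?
87.4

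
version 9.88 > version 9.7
True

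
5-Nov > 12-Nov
False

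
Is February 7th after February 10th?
No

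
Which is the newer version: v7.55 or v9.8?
v9.8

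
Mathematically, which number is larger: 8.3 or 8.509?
8.509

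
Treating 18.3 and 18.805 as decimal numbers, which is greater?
18.805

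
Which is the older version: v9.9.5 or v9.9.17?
v9.9.5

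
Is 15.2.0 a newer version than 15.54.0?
No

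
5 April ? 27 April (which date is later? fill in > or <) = <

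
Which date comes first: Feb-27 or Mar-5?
Feb-27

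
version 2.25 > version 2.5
True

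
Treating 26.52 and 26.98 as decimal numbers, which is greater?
26.98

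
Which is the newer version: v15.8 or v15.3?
v15.8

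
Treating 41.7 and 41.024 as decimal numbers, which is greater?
41.7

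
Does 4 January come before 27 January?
Yes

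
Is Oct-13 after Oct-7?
Yes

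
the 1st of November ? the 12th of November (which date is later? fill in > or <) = <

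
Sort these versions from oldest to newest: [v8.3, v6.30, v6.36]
[v6.30, v6.36, v8.3]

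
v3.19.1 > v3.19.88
False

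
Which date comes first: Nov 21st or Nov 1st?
Nov 1st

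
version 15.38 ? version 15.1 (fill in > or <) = >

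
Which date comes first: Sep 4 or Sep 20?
Sep 4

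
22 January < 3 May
True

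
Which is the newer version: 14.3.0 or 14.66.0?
14.66.0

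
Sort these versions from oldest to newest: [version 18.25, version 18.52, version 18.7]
[version 18.7, version 18.25, version 18.52]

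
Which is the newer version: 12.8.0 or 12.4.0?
12.8.0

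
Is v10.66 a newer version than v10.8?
Yes. Version numbers are compared segment by segment as integers, not as decimals: minor version 66 > 8, so v10.66 > v10.8 (even though the decimal 10.66 < 10.8).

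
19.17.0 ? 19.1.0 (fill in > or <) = >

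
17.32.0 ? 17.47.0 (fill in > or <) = <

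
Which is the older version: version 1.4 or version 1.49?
version 1.4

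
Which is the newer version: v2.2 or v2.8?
v2.8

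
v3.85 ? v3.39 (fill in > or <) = >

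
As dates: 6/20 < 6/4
False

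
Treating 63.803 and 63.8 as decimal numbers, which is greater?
63.803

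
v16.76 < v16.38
False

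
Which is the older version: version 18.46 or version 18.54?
version 18.46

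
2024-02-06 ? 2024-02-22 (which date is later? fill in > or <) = <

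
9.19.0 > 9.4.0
True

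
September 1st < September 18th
True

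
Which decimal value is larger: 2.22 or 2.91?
2.91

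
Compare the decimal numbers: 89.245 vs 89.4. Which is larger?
89.4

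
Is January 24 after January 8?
Yes. Day 24 comes after day 8 in January — this is a date comparison, not a decimal one (the decimal 1.24 would be smaller than 1.8).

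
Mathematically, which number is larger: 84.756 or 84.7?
84.756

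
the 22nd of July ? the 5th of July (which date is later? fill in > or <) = >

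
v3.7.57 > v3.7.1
True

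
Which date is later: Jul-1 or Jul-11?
Jul-11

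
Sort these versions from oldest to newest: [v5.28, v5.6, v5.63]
[v5.6, v5.28, v5.63]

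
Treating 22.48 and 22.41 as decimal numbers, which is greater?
22.48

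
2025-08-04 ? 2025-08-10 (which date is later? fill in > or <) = <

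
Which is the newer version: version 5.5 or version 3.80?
version 5.5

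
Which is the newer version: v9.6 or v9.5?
v9.6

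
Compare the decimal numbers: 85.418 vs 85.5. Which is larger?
85.5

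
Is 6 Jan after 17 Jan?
No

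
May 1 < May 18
True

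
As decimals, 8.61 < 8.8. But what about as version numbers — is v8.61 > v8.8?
True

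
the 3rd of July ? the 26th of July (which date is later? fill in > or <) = <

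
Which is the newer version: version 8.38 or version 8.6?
version 8.38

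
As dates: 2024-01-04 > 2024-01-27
False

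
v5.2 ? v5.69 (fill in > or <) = <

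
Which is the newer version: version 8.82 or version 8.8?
version 8.82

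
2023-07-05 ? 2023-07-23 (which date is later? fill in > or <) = <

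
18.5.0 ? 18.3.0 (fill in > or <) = >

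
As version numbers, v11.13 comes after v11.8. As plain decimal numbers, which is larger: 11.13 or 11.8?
11.8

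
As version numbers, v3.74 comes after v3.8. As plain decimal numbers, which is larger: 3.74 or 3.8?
3.8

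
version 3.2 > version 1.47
True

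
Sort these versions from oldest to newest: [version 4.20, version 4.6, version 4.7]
[version 4.6, version 4.7, version 4.20]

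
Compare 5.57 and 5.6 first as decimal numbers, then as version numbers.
As decimals: 5.57 < 5.6. As versions: v5.57 > v5.6 (minor version 57 > 6).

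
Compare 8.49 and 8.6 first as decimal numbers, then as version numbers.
As decimals: 8.49 < 8.6. As versions: v8.49 > v8.6 (minor version 49 > 6).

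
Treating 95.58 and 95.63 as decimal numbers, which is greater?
95.63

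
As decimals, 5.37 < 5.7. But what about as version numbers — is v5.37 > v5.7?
True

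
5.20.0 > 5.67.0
False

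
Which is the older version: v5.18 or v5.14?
v5.14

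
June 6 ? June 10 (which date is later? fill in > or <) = <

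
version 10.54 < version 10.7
False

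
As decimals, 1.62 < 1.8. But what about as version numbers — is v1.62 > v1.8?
True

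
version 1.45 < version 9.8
True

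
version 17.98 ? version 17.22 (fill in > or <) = >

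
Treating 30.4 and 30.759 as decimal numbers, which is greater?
30.759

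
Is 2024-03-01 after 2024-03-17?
No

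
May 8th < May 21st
True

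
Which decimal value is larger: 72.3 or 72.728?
72.728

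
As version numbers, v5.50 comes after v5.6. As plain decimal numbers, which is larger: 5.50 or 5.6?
5.6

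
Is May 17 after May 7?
Yes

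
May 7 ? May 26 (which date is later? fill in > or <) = <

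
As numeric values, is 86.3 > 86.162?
True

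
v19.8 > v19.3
True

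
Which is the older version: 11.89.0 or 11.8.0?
11.8.0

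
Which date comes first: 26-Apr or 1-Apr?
1-Apr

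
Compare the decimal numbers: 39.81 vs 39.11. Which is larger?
39.81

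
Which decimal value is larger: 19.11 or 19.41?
19.41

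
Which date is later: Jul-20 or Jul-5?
Jul-20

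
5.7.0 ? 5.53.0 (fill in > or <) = <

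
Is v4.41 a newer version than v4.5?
Yes. Version numbers are compared segment by segment as integers, not as decimals: minor version 41 > 5, so v4.41 > v4.5 (even though the decimal 4.41 < 4.5).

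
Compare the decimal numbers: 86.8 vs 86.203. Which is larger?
86.8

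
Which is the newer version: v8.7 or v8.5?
v8.7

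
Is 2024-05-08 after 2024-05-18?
No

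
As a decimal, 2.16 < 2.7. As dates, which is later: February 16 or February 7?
February 16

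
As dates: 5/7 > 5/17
False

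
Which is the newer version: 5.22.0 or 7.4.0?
7.4.0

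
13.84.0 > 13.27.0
True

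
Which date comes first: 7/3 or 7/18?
7/3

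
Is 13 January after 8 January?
Yes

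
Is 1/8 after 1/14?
No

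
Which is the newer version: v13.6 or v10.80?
v13.6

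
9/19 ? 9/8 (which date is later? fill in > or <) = >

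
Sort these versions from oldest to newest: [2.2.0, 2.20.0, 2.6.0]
[2.2.0, 2.6.0, 2.20.0]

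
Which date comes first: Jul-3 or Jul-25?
Jul-3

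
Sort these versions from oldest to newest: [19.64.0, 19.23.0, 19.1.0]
[19.1.0, 19.23.0, 19.64.0]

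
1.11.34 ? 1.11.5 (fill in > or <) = >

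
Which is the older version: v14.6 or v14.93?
v14.6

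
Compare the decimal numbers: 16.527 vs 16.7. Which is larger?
16.7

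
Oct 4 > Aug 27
True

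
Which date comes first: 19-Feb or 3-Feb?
3-Feb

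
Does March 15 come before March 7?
No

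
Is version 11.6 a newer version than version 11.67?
No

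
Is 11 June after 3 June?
Yes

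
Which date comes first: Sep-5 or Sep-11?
Sep-5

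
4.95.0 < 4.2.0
False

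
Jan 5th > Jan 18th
False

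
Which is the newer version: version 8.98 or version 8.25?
version 8.98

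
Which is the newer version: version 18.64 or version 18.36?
version 18.64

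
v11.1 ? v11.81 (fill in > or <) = <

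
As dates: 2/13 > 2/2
True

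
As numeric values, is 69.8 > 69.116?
True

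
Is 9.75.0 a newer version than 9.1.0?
Yes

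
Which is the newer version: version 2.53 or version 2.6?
version 2.53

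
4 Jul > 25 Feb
True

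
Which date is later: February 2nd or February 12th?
February 12th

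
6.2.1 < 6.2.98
True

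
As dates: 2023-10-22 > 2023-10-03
True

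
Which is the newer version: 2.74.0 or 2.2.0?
2.74.0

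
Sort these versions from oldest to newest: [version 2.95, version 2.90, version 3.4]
[version 2.90, version 2.95, version 3.4]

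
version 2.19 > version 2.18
True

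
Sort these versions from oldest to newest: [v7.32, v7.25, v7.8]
[v7.8, v7.25, v7.32]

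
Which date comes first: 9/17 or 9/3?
9/3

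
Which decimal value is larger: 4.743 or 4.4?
4.743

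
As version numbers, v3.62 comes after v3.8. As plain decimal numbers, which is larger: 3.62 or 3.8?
3.8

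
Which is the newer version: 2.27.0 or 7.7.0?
7.7.0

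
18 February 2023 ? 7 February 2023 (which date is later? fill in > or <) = >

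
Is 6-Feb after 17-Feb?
No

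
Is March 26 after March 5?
Yes. Day 26 comes after day 5 in March — this is a date comparison, not a decimal one (the decimal 3.26 would be smaller than 3.5).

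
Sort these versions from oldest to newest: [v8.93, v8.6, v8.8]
[v8.6, v8.8, v8.93]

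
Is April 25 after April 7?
Yes. Day 25 comes after day 7 in April — this is a date comparison, not a decimal one (the decimal 4.25 would be smaller than 4.7).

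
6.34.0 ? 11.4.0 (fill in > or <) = <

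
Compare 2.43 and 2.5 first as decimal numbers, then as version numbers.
As decimals: 2.43 < 2.5. As versions: v2.43 > v2.5 (minor version 43 > 5).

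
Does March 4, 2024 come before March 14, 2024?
Yes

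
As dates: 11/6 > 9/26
True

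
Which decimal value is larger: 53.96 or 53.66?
53.96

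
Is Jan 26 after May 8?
No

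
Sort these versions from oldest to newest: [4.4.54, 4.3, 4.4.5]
[4.3, 4.4.5, 4.4.54]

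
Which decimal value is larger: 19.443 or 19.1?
19.443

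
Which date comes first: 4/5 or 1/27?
1/27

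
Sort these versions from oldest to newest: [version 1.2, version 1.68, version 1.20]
[version 1.2, version 1.20, version 1.68]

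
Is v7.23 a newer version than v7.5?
Yes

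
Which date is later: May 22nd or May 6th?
May 22nd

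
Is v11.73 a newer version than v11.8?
Yes. Version numbers are compared segment by segment as integers, not as decimals: minor version 73 > 8, so v11.73 > v11.8 (even though the decimal 11.73 < 11.8).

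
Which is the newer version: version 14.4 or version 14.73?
version 14.73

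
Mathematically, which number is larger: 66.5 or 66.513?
66.513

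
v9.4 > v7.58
True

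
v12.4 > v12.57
False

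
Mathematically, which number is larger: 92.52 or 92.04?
92.52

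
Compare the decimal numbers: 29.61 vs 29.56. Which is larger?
29.61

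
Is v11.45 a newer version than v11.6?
Yes. Version numbers are compared segment by segment as integers, not as decimals: minor version 45 > 6, so v11.45 > v11.6 (even though the decimal 11.45 < 11.6).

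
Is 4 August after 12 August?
No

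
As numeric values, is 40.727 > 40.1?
True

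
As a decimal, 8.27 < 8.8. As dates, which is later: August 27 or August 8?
August 27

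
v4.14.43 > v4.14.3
True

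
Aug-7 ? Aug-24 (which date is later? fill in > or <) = <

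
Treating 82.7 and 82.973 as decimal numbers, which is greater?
82.973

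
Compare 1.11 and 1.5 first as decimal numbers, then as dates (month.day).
As decimals: 1.11 < 1.5. As dates: 1/11 is later than 1/5 (day 11 > day 5).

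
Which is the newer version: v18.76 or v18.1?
v18.76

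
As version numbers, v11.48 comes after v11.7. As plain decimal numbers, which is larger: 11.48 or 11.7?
11.7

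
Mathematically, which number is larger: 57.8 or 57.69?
57.8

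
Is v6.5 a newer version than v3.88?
Yes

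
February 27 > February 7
True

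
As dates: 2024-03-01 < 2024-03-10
True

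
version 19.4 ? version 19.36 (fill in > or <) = <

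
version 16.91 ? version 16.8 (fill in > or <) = >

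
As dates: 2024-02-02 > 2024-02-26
False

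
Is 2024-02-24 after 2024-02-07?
Yes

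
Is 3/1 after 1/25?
Yes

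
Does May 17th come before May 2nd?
No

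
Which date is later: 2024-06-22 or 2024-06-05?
2024-06-22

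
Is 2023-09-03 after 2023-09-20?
No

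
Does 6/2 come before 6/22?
Yes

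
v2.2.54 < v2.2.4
False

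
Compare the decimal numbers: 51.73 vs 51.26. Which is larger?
51.73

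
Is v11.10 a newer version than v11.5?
Yes. Version numbers are compared segment by segment as integers, not as decimals: minor version 10 > 5, so v11.10 > v11.5 (even though the decimal 11.10 < 11.5).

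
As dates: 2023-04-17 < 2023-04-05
False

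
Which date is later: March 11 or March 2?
March 11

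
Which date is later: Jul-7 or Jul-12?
Jul-12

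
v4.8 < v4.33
True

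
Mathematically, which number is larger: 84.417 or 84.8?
84.8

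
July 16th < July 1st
False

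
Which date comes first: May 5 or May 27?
May 5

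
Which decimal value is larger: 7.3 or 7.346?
7.346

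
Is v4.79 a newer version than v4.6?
Yes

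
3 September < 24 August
False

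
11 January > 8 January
True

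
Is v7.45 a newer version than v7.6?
Yes. Version numbers are compared segment by segment as integers, not as decimals: minor version 45 > 6, so v7.45 > v7.6 (even though the decimal 7.45 < 7.6).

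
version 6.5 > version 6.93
False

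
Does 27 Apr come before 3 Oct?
Yes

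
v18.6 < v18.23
True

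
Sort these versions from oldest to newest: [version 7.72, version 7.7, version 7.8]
[version 7.7, version 7.8, version 7.72]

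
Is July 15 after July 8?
Yes. Day 15 comes after day 8 in July — this is a date comparison, not a decimal one (the decimal 7.15 would be smaller than 7.8).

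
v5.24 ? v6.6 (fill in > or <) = <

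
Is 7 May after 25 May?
No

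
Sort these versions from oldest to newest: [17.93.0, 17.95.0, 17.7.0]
[17.7.0, 17.93.0, 17.95.0]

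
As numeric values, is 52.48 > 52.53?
False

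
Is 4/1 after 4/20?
No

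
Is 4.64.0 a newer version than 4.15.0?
Yes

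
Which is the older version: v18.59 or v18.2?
v18.2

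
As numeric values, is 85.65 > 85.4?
True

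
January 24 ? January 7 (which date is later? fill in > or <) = >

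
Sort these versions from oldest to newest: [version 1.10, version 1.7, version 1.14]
[version 1.7, version 1.10, version 1.14]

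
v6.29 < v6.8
False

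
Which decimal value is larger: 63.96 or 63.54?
63.96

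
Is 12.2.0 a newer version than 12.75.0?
No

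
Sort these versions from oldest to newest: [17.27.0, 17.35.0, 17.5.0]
[17.5.0, 17.27.0, 17.35.0]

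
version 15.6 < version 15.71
True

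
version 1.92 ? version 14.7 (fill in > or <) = <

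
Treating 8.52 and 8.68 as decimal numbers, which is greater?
8.68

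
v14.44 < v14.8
False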